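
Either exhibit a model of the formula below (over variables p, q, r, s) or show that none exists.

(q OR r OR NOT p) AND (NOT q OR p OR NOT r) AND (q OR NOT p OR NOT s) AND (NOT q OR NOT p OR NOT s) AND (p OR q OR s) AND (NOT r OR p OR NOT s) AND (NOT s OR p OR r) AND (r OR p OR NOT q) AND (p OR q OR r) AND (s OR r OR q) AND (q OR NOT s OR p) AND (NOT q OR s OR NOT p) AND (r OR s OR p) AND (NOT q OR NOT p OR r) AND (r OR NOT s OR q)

p=true, q=false, r=true, s=false

Branch on q: set q = false.
Branch on r: set r = true.
Branch on p: set p = true.
The clause (NOT s) is unit, so s = false.
Every clause now holds.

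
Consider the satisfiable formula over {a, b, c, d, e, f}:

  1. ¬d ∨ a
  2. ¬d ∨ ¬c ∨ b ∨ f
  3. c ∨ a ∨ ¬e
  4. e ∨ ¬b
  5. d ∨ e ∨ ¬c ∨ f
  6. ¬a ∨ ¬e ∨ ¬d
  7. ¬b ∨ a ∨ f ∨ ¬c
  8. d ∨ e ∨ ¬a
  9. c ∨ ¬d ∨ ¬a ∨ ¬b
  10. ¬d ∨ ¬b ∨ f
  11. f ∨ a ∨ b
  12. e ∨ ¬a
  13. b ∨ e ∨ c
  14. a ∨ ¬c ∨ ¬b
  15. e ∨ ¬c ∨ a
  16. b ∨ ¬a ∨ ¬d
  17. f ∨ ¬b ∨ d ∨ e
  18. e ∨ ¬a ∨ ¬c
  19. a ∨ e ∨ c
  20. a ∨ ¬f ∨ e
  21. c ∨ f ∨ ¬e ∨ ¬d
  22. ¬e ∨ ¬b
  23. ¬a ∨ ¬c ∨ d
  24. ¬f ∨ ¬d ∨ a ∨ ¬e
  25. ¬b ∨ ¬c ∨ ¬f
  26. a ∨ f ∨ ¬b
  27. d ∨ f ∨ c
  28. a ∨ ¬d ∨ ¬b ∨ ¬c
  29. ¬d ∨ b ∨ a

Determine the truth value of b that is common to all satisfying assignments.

Suppose b = True.
Unit clause (e) forces e = True.
But (¬e) is also a unit clause — contradiction.
So every satisfying assignment has b = False.

False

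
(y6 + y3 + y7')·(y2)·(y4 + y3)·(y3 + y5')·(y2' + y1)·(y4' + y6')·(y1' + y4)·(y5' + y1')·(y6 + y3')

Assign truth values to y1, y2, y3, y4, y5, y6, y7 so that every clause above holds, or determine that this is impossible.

Unit clause (y2) forces y2 = 1.
Unit clause (y1) forces y1 = 1.
Unit clause (y4) forces y4 = 1.
Unit clause (y6') forces y6 = 0.
Unit clause (y5') forces y5 = 0.
Unit clause (y3') forces y3 = 0.
Unit clause (y7') forces y7 = 0.
Every clause now holds.

y1 ↦ 1, y2 ↦ 1, y3 ↦ 0, y4 ↦ 1, y5 ↦ 0, y6 ↦ 0, y7 ↦ 0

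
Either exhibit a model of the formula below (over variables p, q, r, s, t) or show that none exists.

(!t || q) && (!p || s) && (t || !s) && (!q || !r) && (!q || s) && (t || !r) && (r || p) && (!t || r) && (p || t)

Branch on t: set t = false.
(!s) alone gives s = false.
(!p) alone gives p = false.
But (p) is also a unit clause — contradiction.
Backtrack on t: now try t = true.
(q) alone gives q = true.
(!r) alone gives r = false.
But (r) is also a unit clause — contradiction.
Neither t = true nor t = false works.

UNSATISFIABLE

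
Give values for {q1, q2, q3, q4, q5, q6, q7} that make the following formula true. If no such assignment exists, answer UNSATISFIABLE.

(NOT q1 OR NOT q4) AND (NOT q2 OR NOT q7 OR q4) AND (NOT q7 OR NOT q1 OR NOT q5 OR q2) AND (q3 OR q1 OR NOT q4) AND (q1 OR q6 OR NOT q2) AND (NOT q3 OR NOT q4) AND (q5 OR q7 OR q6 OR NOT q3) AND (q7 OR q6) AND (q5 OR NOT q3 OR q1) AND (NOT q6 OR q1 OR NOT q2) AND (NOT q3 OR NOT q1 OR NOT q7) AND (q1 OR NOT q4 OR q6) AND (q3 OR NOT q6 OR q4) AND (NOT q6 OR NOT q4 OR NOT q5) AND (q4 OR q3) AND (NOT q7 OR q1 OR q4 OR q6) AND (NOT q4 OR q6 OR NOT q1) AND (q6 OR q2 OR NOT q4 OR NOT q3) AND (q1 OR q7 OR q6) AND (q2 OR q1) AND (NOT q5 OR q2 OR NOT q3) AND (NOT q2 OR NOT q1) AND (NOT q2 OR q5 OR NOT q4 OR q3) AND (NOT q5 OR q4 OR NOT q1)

q1 ↦ true,  q2 ↦ false,  q3 ↦ true,  q4 ↦ false,  q5 ↦ false,  q6 ↦ true,  q7 ↦ false

Case q1 = true:
The clause (NOT q4) is unit, so q4 = false.
The clause (q3) is unit, so q3 = true.
The clause (NOT q7) is unit, so q7 = false.
The clause (q6) is unit, so q6 = true.
The clause (NOT q2) is unit, so q2 = false.
The clause (NOT q5) is unit, so q5 = false.
All clauses are satisfied.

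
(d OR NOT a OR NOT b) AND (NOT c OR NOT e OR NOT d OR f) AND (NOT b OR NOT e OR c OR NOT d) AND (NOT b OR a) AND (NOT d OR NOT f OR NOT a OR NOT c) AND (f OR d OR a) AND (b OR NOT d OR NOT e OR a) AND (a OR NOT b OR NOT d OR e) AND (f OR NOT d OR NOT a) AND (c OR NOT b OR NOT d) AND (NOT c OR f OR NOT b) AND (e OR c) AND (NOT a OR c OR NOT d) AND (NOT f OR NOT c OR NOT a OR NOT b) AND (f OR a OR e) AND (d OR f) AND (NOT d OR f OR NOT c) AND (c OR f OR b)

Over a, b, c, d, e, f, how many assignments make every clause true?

There are 2^6 = 64 truth assignments over (a, b, c, d, e, f).
Split on f. With f = true, the clauses containing f are satisfied and NOT f drops from the rest; 7 of the 2^5 = 32 assignments to the other variables satisfy what remains.
With f = false, by the same count on the reduced clause set, 0 assignments work.
(One model: a=F, b=F, c=F, d=F, e=T, f=T.)
Total: 7 + 0 = 7.

7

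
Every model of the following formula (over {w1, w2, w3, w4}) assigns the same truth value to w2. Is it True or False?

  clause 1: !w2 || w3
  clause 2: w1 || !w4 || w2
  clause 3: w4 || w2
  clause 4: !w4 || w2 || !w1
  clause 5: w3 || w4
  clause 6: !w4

Suppose w2 = false.
From the singleton clause (w4), w4 = true.
Now (!w4) is unsatisfied and unit — conflict.
So every satisfying assignment has w2 = True.

True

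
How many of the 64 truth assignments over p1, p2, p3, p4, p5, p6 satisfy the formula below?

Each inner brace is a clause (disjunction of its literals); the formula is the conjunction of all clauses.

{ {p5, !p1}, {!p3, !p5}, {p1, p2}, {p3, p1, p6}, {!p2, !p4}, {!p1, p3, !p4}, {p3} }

There are 2^6 = 64 truth assignments over (p1, p2, p3, p4, p5, p6).
Split on p6. With p6 = true, the clauses containing p6 are satisfied and !p6 drops from the rest; 1 of the 2^5 = 32 assignments to the other variables satisfy what remains.
With p6 = false, by the same count on the reduced clause set, 1 assignment works.
Total: 1 + 1 = 2.

2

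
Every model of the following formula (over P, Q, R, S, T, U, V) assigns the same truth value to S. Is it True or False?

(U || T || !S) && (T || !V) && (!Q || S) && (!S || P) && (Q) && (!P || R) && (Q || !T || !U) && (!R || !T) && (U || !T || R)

True

Suppose S = false.
The clause (!Q) is unit, so Q = false.
But (Q) is also a unit clause — contradiction.
So every satisfying assignment has S = True.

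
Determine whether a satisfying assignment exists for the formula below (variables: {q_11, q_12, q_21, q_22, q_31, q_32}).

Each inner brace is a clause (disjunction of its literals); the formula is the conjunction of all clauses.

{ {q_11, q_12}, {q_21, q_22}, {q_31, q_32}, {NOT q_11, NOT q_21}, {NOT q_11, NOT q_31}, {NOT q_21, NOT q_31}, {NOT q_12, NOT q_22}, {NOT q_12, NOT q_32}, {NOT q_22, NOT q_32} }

Unsatisfiable

Suppose q_11 = true.
Unit clause (NOT q_21) forces q_21 = false.
Unit clause (q_22) forces q_22 = true.
Unit clause (NOT q_31) forces q_31 = false.
Unit clause (q_32) forces q_32 = true.
But (NOT q_32) is also a unit clause — contradiction.
Undo q_11 and try q_11 = false.
Unit clause (q_12) forces q_12 = true.
Unit clause (NOT q_22) forces q_22 = false.
Unit clause (q_21) forces q_21 = true.
Unit clause (NOT q_31) forces q_31 = false.
Unit clause (q_32) forces q_32 = true.
But (NOT q_32) is also a unit clause — contradiction.
Both values of q_11 lead to a conflict.
No assignment satisfies every clause.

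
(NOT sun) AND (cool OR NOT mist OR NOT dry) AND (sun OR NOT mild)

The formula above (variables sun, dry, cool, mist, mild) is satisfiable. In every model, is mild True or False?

False

Suppose mild = true.
From the singleton clause (NOT sun), sun = false.
Now (sun) is unsatisfied and unit — conflict.
So every satisfying assignment has mild = False.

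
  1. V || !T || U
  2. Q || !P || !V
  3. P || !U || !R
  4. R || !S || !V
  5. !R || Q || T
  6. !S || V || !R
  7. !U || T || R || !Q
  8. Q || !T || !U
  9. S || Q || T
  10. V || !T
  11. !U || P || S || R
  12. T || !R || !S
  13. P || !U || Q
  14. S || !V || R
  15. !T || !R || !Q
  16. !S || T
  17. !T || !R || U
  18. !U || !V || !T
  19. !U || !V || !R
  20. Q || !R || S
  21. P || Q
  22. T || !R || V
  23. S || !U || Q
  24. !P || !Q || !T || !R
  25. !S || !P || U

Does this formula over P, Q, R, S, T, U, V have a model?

Satisfiable

Suppose V = true.
Suppose Q = true.
Suppose R = true.
Unit clause (!T) forces T = false.
Unit clause (!S) forces S = false.
Unit clause (!U) forces U = false.
No clause remains; P is free.
A satisfying assignment: P: false; Q: true; R: true; S: false; T: false; U: false; V: true.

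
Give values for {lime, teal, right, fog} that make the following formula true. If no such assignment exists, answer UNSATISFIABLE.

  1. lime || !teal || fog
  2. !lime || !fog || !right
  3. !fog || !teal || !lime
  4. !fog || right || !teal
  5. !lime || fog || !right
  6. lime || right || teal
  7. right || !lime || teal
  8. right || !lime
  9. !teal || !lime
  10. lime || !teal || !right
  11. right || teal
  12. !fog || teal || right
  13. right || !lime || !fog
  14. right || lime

lime ↦ false; teal ↦ false; right ↦ true; fog ↦ false

Branch on right: set right = true.
Branch on lime: set lime = false.
Unit clause (!teal) forces teal = false.
Every clause is now satisfied; fog is unconstrained.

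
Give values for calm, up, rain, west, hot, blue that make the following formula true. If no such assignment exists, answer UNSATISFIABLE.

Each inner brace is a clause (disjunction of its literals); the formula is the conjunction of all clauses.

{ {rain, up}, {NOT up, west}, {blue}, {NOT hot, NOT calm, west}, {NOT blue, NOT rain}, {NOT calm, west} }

calm ↦ true, up ↦ true, rain ↦ false, west ↦ true, hot ↦ true, blue ↦ true

(blue) alone gives blue = true.
(NOT rain) alone gives rain = false.
(up) alone gives up = true.
(west) alone gives west = true.
Every clause is now satisfied; calm, hot are unconstrained.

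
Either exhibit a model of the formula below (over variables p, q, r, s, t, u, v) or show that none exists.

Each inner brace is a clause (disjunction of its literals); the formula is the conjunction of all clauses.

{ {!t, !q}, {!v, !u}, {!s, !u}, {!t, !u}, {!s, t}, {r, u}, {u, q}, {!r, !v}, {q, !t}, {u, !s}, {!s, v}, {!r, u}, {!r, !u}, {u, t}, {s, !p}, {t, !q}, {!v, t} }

Branch on t: set t = false.
Unit clause (!s) forces s = false.
Unit clause (u) forces u = true.
Unit clause (!v) forces v = false.
Unit clause (!r) forces r = false.
Unit clause (!p) forces p = false.
Unit clause (!q) forces q = false.
This assignment satisfies each clause.

p ↦ false; q ↦ false; r ↦ false; s ↦ false; t ↦ false; u ↦ true; v ↦ false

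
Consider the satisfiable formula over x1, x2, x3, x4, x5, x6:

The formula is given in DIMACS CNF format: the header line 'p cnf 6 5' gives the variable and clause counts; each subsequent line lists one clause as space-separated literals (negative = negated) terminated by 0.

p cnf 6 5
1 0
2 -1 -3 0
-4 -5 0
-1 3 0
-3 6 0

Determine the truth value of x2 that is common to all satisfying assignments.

True

Suppose x2 = False.
(x1) alone gives x1 = True.
(¬x3) alone gives x3 = False.
Now (x3) is unsatisfied and unit — conflict.
So every satisfying assignment has x2 = True.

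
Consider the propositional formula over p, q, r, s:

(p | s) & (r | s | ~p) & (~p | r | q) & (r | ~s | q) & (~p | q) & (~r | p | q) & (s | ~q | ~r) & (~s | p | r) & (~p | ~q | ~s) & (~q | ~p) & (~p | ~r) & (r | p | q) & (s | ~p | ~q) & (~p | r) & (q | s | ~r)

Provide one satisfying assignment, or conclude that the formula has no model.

p ↦ 0; q ↦ 1; r ↦ 1; s ↦ 1

Try p = 0.
The clause (s) is unit, so s = 1.
The clause (r) is unit, so r = 1.
The clause (q) is unit, so q = 1.
This assignment satisfies each clause.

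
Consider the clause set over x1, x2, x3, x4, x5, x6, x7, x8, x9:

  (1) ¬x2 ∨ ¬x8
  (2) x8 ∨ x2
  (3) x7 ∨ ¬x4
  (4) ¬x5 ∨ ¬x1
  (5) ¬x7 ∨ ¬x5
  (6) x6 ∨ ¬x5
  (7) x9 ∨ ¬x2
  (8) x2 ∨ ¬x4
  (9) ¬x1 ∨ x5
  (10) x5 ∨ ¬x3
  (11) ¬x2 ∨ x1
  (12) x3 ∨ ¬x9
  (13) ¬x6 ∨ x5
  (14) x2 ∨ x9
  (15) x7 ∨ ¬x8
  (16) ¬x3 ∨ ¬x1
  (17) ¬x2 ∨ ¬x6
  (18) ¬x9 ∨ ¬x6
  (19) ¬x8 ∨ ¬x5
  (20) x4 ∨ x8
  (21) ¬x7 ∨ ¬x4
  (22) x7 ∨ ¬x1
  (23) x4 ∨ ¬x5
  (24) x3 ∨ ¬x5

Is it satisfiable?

No

Case x2 = False:
From the singleton clause (x8), x8 = True.
From the singleton clause (¬x4), x4 = False.
From the singleton clause (x9), x9 = True.
From the singleton clause (x3), x3 = True.
From the singleton clause (x5), x5 = True.
Now (¬x5) is unsatisfied and unit — conflict.
Backtrack on x2: now try x2 = True.
From the singleton clause (¬x8), x8 = False.
From the singleton clause (x9), x9 = True.
From the singleton clause (x1), x1 = True.
From the singleton clause (¬x5), x5 = False.
Now (x5) is unsatisfied and unit — conflict.
Neither x2 = True nor x2 = False works.
No assignment satisfies every clause.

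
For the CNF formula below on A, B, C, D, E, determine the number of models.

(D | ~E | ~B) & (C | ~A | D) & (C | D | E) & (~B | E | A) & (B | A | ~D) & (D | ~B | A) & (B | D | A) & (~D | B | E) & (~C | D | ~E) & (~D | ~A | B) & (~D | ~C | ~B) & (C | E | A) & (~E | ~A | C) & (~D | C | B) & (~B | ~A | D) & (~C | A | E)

There are 2^5 = 32 truth assignments over (A, B, C, D, E).
Split on D. With D = 1, the clauses containing D are satisfied and ~D drops from the rest; 2 of the 2^4 = 16 assignments to the other variables satisfy what remains.
With D = 0, by the same count on the reduced clause set, 1 assignment works.
(One model: A=F, B=T, C=F, D=T, E=T.)
Total: 2 + 1 = 3.

3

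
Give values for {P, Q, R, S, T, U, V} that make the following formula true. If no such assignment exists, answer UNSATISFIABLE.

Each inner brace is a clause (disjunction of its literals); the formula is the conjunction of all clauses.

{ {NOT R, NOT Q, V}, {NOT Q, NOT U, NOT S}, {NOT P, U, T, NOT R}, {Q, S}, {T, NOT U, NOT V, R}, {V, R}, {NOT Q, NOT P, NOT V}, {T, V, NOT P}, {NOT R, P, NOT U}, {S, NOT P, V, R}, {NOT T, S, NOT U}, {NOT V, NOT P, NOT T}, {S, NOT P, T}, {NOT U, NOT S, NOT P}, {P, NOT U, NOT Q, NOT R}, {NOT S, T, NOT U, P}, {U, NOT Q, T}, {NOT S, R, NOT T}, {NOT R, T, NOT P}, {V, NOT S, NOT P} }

P ↦ false, Q ↦ true, R ↦ true, S ↦ true, T ↦ true, U ↦ false, V ↦ true

Case Q = true:
Case R = true:
From the singleton clause (V), V = true.
From the singleton clause (NOT P), P = false.
From the singleton clause (NOT U), U = false.
From the singleton clause (T), T = true.
No clause remains; S is free.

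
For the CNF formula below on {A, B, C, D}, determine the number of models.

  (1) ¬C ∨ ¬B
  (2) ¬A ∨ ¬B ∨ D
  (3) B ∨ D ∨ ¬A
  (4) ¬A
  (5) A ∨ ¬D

3

There are 2^4 = 16 truth assignments over (A, B, C, D).
Check each against the 5 clauses (columns in the order A, B, C, D):
  F F F F  ✓ satisfies all
  F F F T  ✗ fails (A ∨ ¬D)
  F F T F  ✓ satisfies all
  F F T T  ✗ fails (A ∨ ¬D)
  F T F F  ✓ satisfies all
  F T F T  ✗ fails (A ∨ ¬D)
  F T T F  ✗ fails (¬C ∨ ¬B)
  F T T T  ✗ fails (¬C ∨ ¬B)
  T F F F  ✗ fails (B ∨ D ∨ ¬A)
  T F F T  ✗ fails (¬A)
  T F T F  ✗ fails (B ∨ D ∨ ¬A)
  T F T T  ✗ fails (¬A)
  T T F F  ✗ fails (¬A ∨ ¬B ∨ D)
  T T F T  ✗ fails (¬A)
  T T T F  ✗ fails (¬C ∨ ¬B)
  T T T T  ✗ fails (¬C ∨ ¬B)
3 of the 16 rows are models.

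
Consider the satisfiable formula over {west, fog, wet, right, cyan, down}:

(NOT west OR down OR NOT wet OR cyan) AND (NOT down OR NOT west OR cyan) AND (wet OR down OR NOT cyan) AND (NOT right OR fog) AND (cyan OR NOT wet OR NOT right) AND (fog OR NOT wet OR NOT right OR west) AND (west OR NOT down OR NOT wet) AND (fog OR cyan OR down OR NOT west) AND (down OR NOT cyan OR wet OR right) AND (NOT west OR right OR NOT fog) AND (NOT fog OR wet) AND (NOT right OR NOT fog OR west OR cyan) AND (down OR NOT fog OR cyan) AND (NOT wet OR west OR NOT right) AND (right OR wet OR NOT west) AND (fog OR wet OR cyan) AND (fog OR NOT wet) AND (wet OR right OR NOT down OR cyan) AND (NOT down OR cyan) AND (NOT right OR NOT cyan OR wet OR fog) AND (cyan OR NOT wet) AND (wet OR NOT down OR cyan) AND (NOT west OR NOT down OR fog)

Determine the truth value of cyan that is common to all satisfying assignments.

Suppose cyan = false.
The clause (NOT down) is unit, so down = false.
The clause (NOT fog) is unit, so fog = false.
The clause (NOT right) is unit, so right = false.
The clause (NOT west) is unit, so west = false.
The clause (wet) is unit, so wet = true.
But (NOT wet) is also a unit clause — contradiction.
So every satisfying assignment has cyan = True.

True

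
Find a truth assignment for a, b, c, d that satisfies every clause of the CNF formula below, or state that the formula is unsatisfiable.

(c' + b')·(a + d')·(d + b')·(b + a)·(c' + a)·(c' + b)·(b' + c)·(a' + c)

UNSATISFIABLE

Try c = 0.
The clause (b') is unit, so b = 0.
The clause (a) is unit, so a = 1.
Now (a') is unsatisfied and unit — conflict.
So c must be the other value — set c = 1.
The clause (b') is unit, so b = 0.
Now (b) is unsatisfied and unit — conflict.
Both values of c lead to a conflict.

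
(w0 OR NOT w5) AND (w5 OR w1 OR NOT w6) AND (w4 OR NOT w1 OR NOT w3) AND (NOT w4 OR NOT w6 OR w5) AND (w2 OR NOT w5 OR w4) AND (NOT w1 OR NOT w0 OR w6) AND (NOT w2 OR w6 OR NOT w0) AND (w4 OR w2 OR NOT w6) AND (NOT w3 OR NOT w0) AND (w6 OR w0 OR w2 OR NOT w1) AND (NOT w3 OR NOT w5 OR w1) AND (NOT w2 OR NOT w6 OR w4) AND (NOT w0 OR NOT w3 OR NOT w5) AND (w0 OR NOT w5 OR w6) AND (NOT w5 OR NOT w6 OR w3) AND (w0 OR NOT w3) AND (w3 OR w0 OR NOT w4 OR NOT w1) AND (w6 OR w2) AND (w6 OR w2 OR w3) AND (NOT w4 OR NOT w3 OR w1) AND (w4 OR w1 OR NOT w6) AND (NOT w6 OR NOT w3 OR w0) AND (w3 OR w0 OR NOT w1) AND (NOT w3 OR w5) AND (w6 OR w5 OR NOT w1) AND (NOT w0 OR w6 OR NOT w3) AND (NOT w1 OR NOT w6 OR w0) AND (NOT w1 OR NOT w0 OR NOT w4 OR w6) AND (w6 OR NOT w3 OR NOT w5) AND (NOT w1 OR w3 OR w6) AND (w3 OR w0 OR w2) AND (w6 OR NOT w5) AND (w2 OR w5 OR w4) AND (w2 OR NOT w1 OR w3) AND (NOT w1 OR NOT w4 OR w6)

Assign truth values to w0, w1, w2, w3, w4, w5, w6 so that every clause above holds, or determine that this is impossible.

w0=false, w1=false, w2=true, w3=false, w4=true, w5=false, w6=false

Branch on w0: set w0 = false.
From the singleton clause (NOT w5), w5 = false.
From the singleton clause (NOT w3), w3 = false.
From the singleton clause (NOT w1), w1 = false.
From the singleton clause (NOT w6), w6 = false.
From the singleton clause (w2), w2 = true.
All clauses hold; w4 can take either value.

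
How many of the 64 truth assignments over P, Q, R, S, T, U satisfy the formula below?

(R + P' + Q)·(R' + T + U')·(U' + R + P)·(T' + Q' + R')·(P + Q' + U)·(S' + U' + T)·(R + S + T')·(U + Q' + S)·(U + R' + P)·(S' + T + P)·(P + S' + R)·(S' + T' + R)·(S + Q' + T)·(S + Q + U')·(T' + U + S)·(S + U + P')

7

There are 2^6 = 64 truth assignments over (P, Q, R, S, T, U).
Split on S. With S = 1, the clauses containing S are satisfied and S' drops from the rest; 6 of the 2^5 = 32 assignments to the other variables satisfy what remains.
With S = 0, by the same count on the reduced clause set, 1 assignment works.
Total: 6 + 1 = 7.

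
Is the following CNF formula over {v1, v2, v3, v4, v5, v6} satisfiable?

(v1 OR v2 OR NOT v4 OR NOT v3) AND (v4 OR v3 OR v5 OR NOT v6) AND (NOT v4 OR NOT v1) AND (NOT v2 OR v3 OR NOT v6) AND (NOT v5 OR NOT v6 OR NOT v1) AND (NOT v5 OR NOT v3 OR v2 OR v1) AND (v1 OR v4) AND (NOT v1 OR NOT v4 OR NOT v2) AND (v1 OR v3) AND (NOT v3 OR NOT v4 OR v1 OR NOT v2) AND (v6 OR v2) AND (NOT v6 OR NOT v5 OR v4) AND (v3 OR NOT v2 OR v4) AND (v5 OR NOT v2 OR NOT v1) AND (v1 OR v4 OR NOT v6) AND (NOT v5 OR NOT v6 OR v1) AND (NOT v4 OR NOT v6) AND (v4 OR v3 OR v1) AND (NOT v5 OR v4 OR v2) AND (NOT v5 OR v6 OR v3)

Branch on v4: set v4 = false.
From the singleton clause (v1), v1 = true.
Branch on v5: set v5 = true.
From the singleton clause (NOT v6), v6 = false.
From the singleton clause (v2), v2 = true.
From the singleton clause (v3), v3 = true.
This assignment satisfies each clause.
A satisfying assignment: v1=true,  v2=true,  v3=true,  v4=false,  v5=true,  v6=false.

Yes, satisfiable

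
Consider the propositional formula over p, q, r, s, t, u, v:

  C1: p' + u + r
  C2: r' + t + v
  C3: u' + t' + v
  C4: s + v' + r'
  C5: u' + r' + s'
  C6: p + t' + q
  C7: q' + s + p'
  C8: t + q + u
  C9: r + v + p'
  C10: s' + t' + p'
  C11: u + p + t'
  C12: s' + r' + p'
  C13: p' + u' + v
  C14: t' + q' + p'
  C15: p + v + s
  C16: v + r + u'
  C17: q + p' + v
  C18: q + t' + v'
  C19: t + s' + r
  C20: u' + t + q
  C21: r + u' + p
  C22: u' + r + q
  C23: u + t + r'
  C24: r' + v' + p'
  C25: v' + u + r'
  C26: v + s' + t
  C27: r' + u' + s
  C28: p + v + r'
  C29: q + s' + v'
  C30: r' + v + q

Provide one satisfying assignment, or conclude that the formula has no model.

Try p = 0.
Try t = 0.
Try r = 0.
(s') alone gives s = 0.
(v) alone gives v = 1.
(u') alone gives u = 0.
(q) alone gives q = 1.
This assignment satisfies each clause.

p=0,  q=1,  r=0,  s=0,  t=0,  u=0,  v=1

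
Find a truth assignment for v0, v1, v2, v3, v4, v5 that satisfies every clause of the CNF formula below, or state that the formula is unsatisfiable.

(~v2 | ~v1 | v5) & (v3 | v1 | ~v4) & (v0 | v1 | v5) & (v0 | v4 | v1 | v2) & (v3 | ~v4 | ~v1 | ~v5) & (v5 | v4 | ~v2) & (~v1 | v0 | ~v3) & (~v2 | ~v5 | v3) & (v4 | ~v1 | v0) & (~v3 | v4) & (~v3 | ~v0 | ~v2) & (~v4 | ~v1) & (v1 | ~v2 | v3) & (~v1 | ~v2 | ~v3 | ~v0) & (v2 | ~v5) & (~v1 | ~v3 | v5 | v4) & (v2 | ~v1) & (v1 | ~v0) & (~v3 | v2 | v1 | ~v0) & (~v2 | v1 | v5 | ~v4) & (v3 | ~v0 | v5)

v0 ↦ 0; v1 ↦ 0; v2 ↦ 1; v3 ↦ 1; v4 ↦ 1; v5 ↦ 1

Try v3 = 1.
The clause (v4) is unit, so v4 = 1.
The clause (~v1) is unit, so v1 = 0.
The clause (~v0) is unit, so v0 = 0.
The clause (v5) is unit, so v5 = 1.
The clause (v2) is unit, so v2 = 1.
This assignment satisfies each clause.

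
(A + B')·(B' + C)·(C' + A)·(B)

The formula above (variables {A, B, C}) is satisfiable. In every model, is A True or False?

True

Suppose A = 0.
Unit clause (B') forces B = 0.
That conflicts with the unit clause (B).
So every satisfying assignment has A = True.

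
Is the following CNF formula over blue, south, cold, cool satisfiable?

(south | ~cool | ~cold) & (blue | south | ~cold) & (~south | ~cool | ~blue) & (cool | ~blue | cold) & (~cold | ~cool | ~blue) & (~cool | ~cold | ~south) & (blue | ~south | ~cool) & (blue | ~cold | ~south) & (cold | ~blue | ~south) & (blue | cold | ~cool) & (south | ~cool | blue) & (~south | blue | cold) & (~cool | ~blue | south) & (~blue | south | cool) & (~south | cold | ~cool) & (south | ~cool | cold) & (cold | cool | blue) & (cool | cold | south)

Satisfiable

Suppose south = 1.
Suppose cool = 0.
Suppose blue = 1.
From the singleton clause (cold), cold = 1.
Every clause now holds.
A satisfying assignment: blue ↦ 1, south ↦ 1, cold ↦ 1, cool ↦ 0.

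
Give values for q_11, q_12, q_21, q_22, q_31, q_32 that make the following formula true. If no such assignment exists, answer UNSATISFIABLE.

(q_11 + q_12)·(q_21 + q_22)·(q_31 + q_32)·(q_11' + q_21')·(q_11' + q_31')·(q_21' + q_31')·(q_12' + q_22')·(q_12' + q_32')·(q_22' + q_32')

UNSATISFIABLE

Branch on q_11: set q_11 = 1.
The clause (q_21') is unit, so q_21 = 0.
The clause (q_22) is unit, so q_22 = 1.
The clause (q_31') is unit, so q_31 = 0.
The clause (q_32) is unit, so q_32 = 1.
But (q_32') is also a unit clause — contradiction.
Undo q_11 and try q_11 = 0.
The clause (q_12) is unit, so q_12 = 1.
The clause (q_22') is unit, so q_22 = 0.
The clause (q_21) is unit, so q_21 = 1.
The clause (q_31') is unit, so q_31 = 0.
The clause (q_32) is unit, so q_32 = 1.
But (q_32') is also a unit clause — contradiction.
Neither q_11 = 1 nor q_11 = 0 works.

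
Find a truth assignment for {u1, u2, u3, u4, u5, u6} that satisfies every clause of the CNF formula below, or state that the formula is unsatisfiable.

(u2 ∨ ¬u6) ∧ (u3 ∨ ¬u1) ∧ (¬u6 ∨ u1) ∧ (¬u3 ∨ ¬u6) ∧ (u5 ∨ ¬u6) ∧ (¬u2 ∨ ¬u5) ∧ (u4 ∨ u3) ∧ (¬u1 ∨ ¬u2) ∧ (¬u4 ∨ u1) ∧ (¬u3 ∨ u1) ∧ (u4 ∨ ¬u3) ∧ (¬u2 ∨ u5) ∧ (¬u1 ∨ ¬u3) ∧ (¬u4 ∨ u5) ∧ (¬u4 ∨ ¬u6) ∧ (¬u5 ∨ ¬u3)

UNSATISFIABLE

Try u2 = True.
The clause (¬u5) is unit, so u5 = False.
But (u5) is also a unit clause — contradiction.
So u2 must be the other value — set u2 = False.
The clause (¬u6) is unit, so u6 = False.
Try u3 = True.
The clause (u1) is unit, so u1 = True.
But (¬u1) is also a unit clause — contradiction.
So u3 must be the other value — set u3 = False.
The clause (¬u1) is unit, so u1 = False.
The clause (u4) is unit, so u4 = True.
But (¬u4) is also a unit clause — contradiction.
Either choice for u3 ends in contradiction.
Either choice for u2 ends in contradiction.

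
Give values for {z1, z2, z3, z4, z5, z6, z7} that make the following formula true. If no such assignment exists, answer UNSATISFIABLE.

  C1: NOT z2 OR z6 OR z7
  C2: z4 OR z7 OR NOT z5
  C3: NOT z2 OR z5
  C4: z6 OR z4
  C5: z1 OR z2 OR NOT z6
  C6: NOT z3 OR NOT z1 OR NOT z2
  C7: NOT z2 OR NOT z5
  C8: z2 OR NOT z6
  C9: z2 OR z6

Suppose z2 = false.
The clause (NOT z6) is unit, so z6 = false.
That conflicts with the unit clause (z6).
So z2 must be the other value — set z2 = true.
The clause (z5) is unit, so z5 = true.
That conflicts with the unit clause (NOT z5).
Both values of z2 lead to a conflict.

UNSATISFIABLE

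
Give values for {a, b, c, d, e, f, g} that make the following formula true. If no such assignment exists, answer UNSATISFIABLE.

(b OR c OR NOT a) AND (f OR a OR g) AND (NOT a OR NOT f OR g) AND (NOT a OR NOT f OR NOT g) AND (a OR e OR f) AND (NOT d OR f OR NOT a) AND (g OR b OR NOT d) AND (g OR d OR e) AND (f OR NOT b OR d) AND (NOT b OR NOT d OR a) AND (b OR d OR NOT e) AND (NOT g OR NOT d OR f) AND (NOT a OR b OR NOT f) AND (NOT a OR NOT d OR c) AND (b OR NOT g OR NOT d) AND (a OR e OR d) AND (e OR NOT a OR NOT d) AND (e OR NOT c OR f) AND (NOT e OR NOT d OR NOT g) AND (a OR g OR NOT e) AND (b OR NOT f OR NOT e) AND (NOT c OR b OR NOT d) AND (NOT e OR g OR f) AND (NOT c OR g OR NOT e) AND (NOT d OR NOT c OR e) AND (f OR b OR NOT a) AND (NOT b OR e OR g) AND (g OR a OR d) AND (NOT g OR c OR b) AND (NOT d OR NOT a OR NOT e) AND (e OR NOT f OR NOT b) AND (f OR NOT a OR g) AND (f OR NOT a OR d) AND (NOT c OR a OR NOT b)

Try b = true.
Try f = true.
The clause (e) is unit, so e = true.
Try a = false.
The clause (NOT d) is unit, so d = false.
The clause (g) is unit, so g = true.
The clause (NOT c) is unit, so c = false.
All clauses are satisfied.

a: false,  b: true,  c: false,  d: false,  e: true,  f: true,  g: true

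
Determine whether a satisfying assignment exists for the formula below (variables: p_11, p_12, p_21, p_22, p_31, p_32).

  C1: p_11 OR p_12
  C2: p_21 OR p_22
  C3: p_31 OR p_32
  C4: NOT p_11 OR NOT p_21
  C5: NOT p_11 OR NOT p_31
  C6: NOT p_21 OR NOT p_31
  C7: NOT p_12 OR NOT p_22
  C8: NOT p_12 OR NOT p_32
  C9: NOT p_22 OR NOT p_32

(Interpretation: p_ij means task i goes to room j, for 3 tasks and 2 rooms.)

Branch on p_11: set p_11 = true.
(NOT p_21) alone gives p_21 = false.
(p_22) alone gives p_22 = true.
(NOT p_31) alone gives p_31 = false.
(p_32) alone gives p_32 = true.
But (NOT p_32) is also a unit clause — contradiction.
That branch fails; take p_11 = false instead.
(p_12) alone gives p_12 = true.
(NOT p_22) alone gives p_22 = false.
(p_21) alone gives p_21 = true.
(NOT p_31) alone gives p_31 = false.
(p_32) alone gives p_32 = true.
But (NOT p_32) is also a unit clause — contradiction.
Either choice for p_11 ends in contradiction.
No assignment satisfies every clause.

No, unsatisfiable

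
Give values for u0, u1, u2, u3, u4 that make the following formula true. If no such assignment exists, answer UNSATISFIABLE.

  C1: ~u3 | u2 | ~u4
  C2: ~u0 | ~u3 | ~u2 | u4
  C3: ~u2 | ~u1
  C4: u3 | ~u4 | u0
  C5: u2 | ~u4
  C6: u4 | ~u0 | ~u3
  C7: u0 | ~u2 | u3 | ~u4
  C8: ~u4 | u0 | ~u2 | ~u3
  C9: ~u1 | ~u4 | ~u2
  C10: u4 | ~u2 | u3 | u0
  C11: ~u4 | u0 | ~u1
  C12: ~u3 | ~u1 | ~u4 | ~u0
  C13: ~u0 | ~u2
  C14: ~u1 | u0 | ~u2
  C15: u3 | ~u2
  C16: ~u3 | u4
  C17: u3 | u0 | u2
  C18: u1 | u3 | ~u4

Suppose u2 = 0.
(~u4) alone gives u4 = 0.
(~u3) alone gives u3 = 0.
(u0) alone gives u0 = 1.
Every clause is now satisfied; u1 is unconstrained.

u0: 1, u1: 0, u2: 0, u3: 0, u4: 0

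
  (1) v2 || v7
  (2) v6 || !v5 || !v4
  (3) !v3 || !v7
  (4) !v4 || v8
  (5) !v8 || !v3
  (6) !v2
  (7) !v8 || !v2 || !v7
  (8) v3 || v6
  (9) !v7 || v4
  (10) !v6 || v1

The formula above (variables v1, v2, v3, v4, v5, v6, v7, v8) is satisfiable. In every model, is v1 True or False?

Suppose v1 = false.
The clause (!v2) is unit, so v2 = false.
The clause (v7) is unit, so v7 = true.
The clause (!v3) is unit, so v3 = false.
The clause (v6) is unit, so v6 = true.
That conflicts with the unit clause (!v6).
So every satisfying assignment has v1 = True.

True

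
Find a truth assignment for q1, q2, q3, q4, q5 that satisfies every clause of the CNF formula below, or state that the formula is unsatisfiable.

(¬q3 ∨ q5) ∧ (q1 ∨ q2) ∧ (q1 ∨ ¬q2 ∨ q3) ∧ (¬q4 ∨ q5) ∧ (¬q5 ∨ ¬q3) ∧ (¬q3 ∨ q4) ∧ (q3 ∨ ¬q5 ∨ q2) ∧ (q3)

UNSATISFIABLE

The clause (q3) is unit, so q3 = True.
The clause (q5) is unit, so q5 = True.
Now (¬q5) is unsatisfied and unit — conflict.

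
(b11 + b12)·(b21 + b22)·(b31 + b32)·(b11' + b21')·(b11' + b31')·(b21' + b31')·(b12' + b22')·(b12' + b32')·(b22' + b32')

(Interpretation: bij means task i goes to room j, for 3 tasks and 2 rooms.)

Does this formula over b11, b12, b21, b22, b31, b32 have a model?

Unsatisfiable

Suppose b11 = 1.
(b21') alone gives b21 = 0.
(b22) alone gives b22 = 1.
(b31') alone gives b31 = 0.
(b32) alone gives b32 = 1.
That conflicts with the unit clause (b32').
That branch fails; take b11 = 0 instead.
(b12) alone gives b12 = 1.
(b22') alone gives b22 = 0.
(b21) alone gives b21 = 1.
(b31') alone gives b31 = 0.
(b32) alone gives b32 = 1.
That conflicts with the unit clause (b32').
Either choice for b11 ends in contradiction.
No assignment satisfies every clause.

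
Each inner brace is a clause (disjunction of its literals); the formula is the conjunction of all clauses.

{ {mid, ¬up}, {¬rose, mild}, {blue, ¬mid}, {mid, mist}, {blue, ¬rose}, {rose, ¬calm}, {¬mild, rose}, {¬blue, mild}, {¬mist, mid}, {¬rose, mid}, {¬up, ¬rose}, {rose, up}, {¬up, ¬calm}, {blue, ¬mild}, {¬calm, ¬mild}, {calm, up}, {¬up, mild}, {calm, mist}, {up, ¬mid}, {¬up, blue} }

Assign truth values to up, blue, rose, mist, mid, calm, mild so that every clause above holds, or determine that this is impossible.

Try mid = True.
Unit clause (blue) forces blue = True.
Unit clause (mild) forces mild = True.
Unit clause (rose) forces rose = True.
Unit clause (¬up) forces up = False.
Now (up) is unsatisfied and unit — conflict.
So mid must be the other value — set mid = False.
Unit clause (¬up) forces up = False.
Unit clause (mist) forces mist = True.
Now (¬mist) is unsatisfied and unit — conflict.
Both values of mid lead to a conflict.

UNSATISFIABLE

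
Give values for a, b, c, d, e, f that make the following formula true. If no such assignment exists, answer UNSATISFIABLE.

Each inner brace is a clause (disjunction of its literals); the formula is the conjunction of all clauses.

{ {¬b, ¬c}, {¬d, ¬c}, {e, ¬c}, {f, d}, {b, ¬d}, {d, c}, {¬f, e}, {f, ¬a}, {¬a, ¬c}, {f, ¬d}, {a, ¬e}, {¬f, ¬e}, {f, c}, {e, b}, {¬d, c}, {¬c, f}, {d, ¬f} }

Suppose b = False.
From the singleton clause (¬d), d = False.
From the singleton clause (f), f = True.
But (¬f) is also a unit clause — contradiction.
Backtrack on b: now try b = True.
From the singleton clause (¬c), c = False.
From the singleton clause (d), d = True.
But (¬d) is also a unit clause — contradiction.
Neither b = True nor b = False works.

UNSATISFIABLE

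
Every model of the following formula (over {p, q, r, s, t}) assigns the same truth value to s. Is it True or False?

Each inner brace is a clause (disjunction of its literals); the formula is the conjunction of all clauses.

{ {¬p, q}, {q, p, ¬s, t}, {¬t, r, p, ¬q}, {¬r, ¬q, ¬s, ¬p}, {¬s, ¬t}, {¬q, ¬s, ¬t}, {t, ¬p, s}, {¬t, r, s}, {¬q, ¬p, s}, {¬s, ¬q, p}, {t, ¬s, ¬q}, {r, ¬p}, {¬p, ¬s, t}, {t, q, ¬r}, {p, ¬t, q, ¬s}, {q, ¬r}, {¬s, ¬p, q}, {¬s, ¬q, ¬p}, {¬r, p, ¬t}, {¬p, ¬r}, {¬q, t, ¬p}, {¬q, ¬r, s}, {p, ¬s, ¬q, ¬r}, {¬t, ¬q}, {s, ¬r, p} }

False

Suppose s = True.
From the singleton clause (¬t), t = False.
From the singleton clause (¬q), q = False.
From the singleton clause (¬p), p = False.
But (p) is also a unit clause — contradiction.
So every satisfying assignment has s = False.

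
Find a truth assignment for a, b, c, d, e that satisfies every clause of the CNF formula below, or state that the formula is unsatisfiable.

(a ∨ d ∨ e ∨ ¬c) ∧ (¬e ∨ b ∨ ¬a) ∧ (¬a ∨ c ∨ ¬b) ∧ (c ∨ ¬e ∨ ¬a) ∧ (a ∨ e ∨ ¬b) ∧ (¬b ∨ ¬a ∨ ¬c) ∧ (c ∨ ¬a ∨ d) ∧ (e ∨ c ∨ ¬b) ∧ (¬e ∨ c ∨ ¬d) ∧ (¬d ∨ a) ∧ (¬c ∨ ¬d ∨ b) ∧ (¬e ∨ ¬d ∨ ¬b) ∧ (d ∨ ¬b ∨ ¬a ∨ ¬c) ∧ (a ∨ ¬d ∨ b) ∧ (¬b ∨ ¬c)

Branch on d: set d = False.
Branch on c: set c = True.
(¬b) alone gives b = False.
Branch on a: set a = False.
(e) alone gives e = True.
All clauses are satisfied.

a: False, b: False, c: True, d: False, e: True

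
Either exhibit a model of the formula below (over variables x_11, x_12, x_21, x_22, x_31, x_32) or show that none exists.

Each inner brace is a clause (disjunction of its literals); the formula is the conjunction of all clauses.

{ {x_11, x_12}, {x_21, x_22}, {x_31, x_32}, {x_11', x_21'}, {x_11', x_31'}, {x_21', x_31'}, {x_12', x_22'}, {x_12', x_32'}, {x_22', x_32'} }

UNSATISFIABLE

Try x_11 = 1.
The clause (x_21') is unit, so x_21 = 0.
The clause (x_22) is unit, so x_22 = 1.
The clause (x_31') is unit, so x_31 = 0.
The clause (x_32) is unit, so x_32 = 1.
But (x_32') is also a unit clause — contradiction.
Backtrack on x_11: now try x_11 = 0.
The clause (x_12) is unit, so x_12 = 1.
The clause (x_22') is unit, so x_22 = 0.
The clause (x_21) is unit, so x_21 = 1.
The clause (x_31') is unit, so x_31 = 0.
The clause (x_32) is unit, so x_32 = 1.
But (x_32') is also a unit clause — contradiction.
Neither x_11 = 1 nor x_11 = 0 works.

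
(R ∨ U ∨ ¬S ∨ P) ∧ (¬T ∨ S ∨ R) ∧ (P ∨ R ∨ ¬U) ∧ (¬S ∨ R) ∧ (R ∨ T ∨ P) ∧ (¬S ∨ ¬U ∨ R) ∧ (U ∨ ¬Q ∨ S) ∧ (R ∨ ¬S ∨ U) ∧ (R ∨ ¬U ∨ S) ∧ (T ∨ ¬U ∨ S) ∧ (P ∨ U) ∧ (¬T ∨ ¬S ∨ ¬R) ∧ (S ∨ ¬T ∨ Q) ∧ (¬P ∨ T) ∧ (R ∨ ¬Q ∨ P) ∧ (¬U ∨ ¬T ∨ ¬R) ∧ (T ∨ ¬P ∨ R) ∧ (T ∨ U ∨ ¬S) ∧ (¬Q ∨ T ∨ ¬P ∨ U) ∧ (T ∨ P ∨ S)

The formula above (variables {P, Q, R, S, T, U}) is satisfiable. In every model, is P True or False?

False

Suppose P = True.
Unit clause (T) forces T = True.
Branch on S: set S = True.
Unit clause (R) forces R = True.
That conflicts with the unit clause (¬R).
Backtrack on S: now try S = False.
Unit clause (R) forces R = True.
Unit clause (Q) forces Q = True.
Unit clause (U) forces U = True.
That conflicts with the unit clause (¬U).
Neither S = True nor S = False works.
So every satisfying assignment has P = False.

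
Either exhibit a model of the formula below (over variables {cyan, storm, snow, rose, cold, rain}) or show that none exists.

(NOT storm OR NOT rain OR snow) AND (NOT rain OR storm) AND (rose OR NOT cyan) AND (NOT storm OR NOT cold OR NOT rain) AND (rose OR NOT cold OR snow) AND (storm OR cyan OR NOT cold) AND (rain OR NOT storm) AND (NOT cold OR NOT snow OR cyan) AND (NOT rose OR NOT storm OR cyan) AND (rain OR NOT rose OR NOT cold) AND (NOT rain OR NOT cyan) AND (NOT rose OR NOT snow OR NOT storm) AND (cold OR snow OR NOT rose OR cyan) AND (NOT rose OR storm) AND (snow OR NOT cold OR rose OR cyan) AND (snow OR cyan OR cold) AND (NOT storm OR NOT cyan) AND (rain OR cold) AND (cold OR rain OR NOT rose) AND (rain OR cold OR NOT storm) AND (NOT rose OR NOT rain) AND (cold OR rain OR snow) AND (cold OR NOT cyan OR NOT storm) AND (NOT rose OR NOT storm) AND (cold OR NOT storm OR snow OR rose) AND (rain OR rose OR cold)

cyan=false,  storm=true,  snow=true,  rose=false,  cold=false,  rain=true

Try rain = true.
(storm) alone gives storm = true.
(snow) alone gives snow = true.
(NOT cold) alone gives cold = false.
(NOT cyan) alone gives cyan = false.
(NOT rose) alone gives rose = false.
This assignment satisfies each clause.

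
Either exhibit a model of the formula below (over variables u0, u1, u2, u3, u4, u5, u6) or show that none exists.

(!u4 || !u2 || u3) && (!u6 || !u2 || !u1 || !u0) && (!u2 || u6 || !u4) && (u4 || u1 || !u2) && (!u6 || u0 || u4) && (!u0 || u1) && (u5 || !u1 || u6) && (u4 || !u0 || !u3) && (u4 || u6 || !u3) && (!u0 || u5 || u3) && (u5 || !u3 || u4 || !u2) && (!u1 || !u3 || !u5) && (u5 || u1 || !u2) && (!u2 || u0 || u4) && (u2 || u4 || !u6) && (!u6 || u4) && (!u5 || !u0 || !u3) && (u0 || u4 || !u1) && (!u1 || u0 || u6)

u0: true; u1: true; u2: false; u3: false; u4: true; u5: true; u6: true

Case u0 = true:
(u1) alone gives u1 = true.
Case u6 = true:
(!u2) alone gives u2 = false.
(u4) alone gives u4 = true.
Case u5 = true:
(!u3) alone gives u3 = false.
Every clause now holds.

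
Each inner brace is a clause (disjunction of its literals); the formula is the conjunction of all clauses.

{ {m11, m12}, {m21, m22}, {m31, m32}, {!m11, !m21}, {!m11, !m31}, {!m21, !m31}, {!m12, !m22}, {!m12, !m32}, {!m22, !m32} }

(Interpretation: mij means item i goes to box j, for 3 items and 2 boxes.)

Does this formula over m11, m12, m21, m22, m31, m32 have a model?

Case m11 = true:
From the singleton clause (!m21), m21 = false.
From the singleton clause (m22), m22 = true.
From the singleton clause (!m31), m31 = false.
From the singleton clause (m32), m32 = true.
Now (!m32) is unsatisfied and unit — conflict.
So m11 must be the other value — set m11 = false.
From the singleton clause (m12), m12 = true.
From the singleton clause (!m22), m22 = false.
From the singleton clause (m21), m21 = true.
From the singleton clause (!m31), m31 = false.
From the singleton clause (m32), m32 = true.
Now (!m32) is unsatisfied and unit — conflict.
Neither m11 = true nor m11 = false works.
No assignment satisfies every clause.

No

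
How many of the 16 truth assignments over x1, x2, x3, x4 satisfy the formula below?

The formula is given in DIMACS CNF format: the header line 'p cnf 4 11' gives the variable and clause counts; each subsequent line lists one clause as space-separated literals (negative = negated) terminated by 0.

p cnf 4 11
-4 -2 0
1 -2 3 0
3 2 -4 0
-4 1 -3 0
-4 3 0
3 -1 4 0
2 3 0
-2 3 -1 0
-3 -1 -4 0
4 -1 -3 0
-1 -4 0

There are 2^4 = 16 truth assignments over (x1, x2, x3, x4).
Split on x4. With x4 = True, the clauses containing x4 are satisfied and ¬x4 drops from the rest; 0 of the 2^3 = 8 assignments to the other variables satisfy what remains.
With x4 = False, by the same count on the reduced clause set, 2 assignments work.
(One model: x1=F, x2=F, x3=T, x4=F.)
Total: 0 + 2 = 2.

2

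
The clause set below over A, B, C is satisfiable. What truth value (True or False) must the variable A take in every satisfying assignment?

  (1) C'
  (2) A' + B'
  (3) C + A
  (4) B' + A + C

Suppose A = 0.
(C') alone gives C = 0.
But (C) is also a unit clause — contradiction.
So every satisfying assignment has A = True.

True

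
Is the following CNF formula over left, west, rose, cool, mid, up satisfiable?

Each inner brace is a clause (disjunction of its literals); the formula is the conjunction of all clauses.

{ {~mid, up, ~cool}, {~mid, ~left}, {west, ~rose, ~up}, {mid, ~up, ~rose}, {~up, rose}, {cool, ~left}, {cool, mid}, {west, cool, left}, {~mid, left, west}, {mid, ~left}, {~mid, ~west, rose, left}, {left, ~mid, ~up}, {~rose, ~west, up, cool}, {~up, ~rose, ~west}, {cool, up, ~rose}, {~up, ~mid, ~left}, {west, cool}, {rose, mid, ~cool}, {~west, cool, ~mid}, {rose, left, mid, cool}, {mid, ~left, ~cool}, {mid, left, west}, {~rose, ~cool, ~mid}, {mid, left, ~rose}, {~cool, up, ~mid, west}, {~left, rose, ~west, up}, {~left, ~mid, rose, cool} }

Try mid = 0.
(cool) alone gives cool = 1.
(~left) alone gives left = 0.
(rose) alone gives rose = 1.
Now (~rose) is unsatisfied and unit — conflict.
So mid must be the other value — set mid = 1.
(~left) alone gives left = 0.
(west) alone gives west = 1.
(rose) alone gives rose = 1.
(~up) alone gives up = 0.
(~cool) alone gives cool = 0.
Now (cool) is unsatisfied and unit — conflict.
Neither mid = 1 nor mid = 0 works.
No assignment satisfies every clause.

Unsatisfiable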